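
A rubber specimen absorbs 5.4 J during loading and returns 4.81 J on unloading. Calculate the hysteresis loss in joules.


Hysteresis loss = loading - unloading
= 5.4 - 4.81
= 0.59 J

0.59 J


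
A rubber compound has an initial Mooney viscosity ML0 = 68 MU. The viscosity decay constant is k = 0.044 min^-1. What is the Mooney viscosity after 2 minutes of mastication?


ML = ML0 * exp(-k * t)
ML = 68 * exp(-0.044 * 2)
ML = 68 * 0.9158
ML = 62.27 MU

62.27 MU


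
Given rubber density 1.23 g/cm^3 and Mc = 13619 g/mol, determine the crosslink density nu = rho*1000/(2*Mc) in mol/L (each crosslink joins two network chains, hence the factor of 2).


nu = rho * 1000 / (2 * Mc)
nu = 1.23 * 1000 / (2 * 13619)
nu = 1230.0 / 27238
nu = 0.0452 mol/L

0.0452 mol/L


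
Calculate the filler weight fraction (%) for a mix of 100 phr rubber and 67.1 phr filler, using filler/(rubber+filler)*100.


Filler % = filler / (rubber + filler) * 100
= 67.1 / (100 + 67.1) * 100
= 67.1 / 167.1 * 100
= 40.16%

40.16%


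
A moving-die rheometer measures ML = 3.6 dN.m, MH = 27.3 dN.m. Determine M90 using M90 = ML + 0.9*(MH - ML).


M90 = ML + 0.9 * (MH - ML)
M90 = 3.6 + 0.9 * (27.3 - 3.6)
M90 = 3.6 + 0.9 * 23.7
M90 = 24.93 dN.m

24.93 dN.m


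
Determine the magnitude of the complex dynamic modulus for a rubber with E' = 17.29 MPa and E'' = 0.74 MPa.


|E*| = sqrt(E'^2 + E''^2)
= sqrt(17.29^2 + 0.74^2)
= sqrt(298.9441 + 0.5476)
= 17.306 MPa

17.306 MPa


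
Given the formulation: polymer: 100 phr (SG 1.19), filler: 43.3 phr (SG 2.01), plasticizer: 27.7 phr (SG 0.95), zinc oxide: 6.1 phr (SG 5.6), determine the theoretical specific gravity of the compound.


Sum of weights = 177.1
Volume contributions:
  polymer: 100/1.19 = 84.0336
  filler: 43.3/2.01 = 21.5423
  plasticizer: 27.7/0.95 = 29.1579
  zinc oxide: 6.1/5.6 = 1.0893
Sum of volumes = 135.8231
SG = 177.1 / 135.8231 = 1.304

SG = 1.304


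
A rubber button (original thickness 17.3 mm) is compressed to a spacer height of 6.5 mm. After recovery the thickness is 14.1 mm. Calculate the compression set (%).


CS = (t0 - recovered) / (t0 - ts) * 100
= (17.3 - 14.1) / (17.3 - 6.5) * 100
= 3.2 / 10.8 * 100
= 29.6%

29.6%


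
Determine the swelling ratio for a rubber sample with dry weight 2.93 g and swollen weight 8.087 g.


Q = W_swollen / W_dry
Q = 8.087 / 2.93
Q = 2.76

Q = 2.76


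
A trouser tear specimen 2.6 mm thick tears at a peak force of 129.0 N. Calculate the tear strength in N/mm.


Tear strength = force / thickness
= 129.0 / 2.6
= 49.62 N/mm

49.62 N/mm


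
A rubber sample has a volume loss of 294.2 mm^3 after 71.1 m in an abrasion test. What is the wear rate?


Rate = volume_loss / distance
= 294.2 / 71.1
= 4.138 mm^3/m

4.138 mm^3/m


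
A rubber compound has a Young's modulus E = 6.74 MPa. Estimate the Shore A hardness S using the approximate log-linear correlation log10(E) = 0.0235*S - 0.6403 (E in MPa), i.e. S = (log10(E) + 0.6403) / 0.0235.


log10(E) = 0.0235*S - 0.6403  =>  S = (log10(E) + 0.6403) / 0.0235
log10(6.74) = 0.828660
S = (0.828660 + 0.6403) / 0.0235 = 1.468960 / 0.0235
S = 62.5

Shore A = 62.5


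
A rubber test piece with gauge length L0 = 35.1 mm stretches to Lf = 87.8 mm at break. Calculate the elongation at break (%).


Elongation = (Lf - L0) / L0 * 100
= (87.8 - 35.1) / 35.1 * 100
= 52.7 / 35.1 * 100
= 150.1%

150.1%


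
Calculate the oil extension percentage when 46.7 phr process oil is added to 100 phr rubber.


Oil % = oil / (100 + oil) * 100
= 46.7 / (100 + 46.7) * 100
= 46.7 / 146.7 * 100
= 31.83%

31.83%


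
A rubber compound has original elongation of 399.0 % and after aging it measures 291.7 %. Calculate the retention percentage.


Retention = aged / original * 100
= 291.7 / 399.0 * 100
= 73.1%

73.1%


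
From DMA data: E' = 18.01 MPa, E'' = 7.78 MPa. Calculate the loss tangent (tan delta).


tan delta = E'' / E'
= 7.78 / 18.01
= 0.432

tan delta = 0.432


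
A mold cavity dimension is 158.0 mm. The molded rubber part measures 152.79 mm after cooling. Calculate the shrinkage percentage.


Shrinkage = (mold - part) / mold * 100
= (158.0 - 152.79) / 158.0 * 100
= 5.21 / 158.0 * 100
= 3.3%

3.3%


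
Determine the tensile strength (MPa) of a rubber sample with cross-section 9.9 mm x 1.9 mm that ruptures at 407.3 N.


Area = width * thickness = 9.9 * 1.9 = 18.81 mm^2
TS = force / area = 407.3 / 18.81 = 21.65 MPa

21.65 MPa


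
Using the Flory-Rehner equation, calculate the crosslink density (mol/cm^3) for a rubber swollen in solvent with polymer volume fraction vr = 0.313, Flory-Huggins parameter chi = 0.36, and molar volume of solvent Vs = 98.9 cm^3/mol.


ln(1 - vr) = ln(1 - 0.313) = -0.3754
Numerator = -((-0.3754) + 0.313 + 0.36 * 0.313^2) = 0.0272
Denominator = 98.9 * (0.313^(1/3) - 0.313/2) = 51.6719
nu = 0.0272 / 51.6719 = 5.2547e-04 mol/cm^3

5.2547e-04 mol/cm^3


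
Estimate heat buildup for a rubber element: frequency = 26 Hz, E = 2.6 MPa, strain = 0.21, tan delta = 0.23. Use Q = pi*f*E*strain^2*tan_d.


Q = pi * f * E * strain^2 * tan_d
= pi * 26 * 2.6 * 0.21^2 * 0.23
= pi * 26 * 2.6 * 0.0441 * 0.23
= 2.1541

Q = 2.1541


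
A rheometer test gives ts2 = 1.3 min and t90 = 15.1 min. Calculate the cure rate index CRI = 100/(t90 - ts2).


CRI = 100 / (t90 - ts2)
= 100 / (15.1 - 1.3)
= 100 / 13.8
= 7.25 min^-1

7.25 min^-1


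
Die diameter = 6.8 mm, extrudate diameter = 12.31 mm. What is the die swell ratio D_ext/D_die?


Die swell ratio = D_extrudate / D_die
= 12.31 / 6.8
= 1.81

Die swell = 1.81


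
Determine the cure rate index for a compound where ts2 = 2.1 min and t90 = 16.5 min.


CRI = 100 / (t90 - ts2)
= 100 / (16.5 - 2.1)
= 100 / 14.4
= 6.94 min^-1

6.94 min^-1


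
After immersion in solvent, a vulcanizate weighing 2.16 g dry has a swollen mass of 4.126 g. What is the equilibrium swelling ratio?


Q = W_swollen / W_dry
Q = 4.126 / 2.16
Q = 1.91

Q = 1.91


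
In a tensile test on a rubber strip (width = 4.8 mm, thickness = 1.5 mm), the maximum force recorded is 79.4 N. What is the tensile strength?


Area = width * thickness = 4.8 * 1.5 = 7.2 mm^2
TS = force / area = 79.4 / 7.2 = 11.03 MPa

11.03 MPa


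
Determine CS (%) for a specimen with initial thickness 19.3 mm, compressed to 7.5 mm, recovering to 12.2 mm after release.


CS = (t0 - recovered) / (t0 - ts) * 100
= (19.3 - 12.2) / (19.3 - 7.5) * 100
= 7.1 / 11.8 * 100
= 60.2%

60.2%


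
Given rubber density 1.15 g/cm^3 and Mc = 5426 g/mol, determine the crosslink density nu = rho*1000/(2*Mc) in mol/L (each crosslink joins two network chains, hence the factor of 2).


nu = rho * 1000 / (2 * Mc)
nu = 1.15 * 1000 / (2 * 5426)
nu = 1150.0 / 10852
nu = 0.1060 mol/L

0.1060 mol/L


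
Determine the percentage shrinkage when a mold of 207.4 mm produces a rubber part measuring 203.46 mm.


Shrinkage = (mold - part) / mold * 100
= (207.4 - 203.46) / 207.4 * 100
= 3.94 / 207.4 * 100
= 1.9%

1.9%


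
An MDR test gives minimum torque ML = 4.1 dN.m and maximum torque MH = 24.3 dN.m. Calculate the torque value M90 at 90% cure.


M90 = ML + 0.9 * (MH - ML)
M90 = 4.1 + 0.9 * (24.3 - 4.1)
M90 = 4.1 + 0.9 * 20.2
M90 = 22.28 dN.m

22.28 dN.m


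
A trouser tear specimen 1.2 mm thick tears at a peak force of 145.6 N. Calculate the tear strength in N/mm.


Tear strength = force / thickness
= 145.6 / 1.2
= 121.33 N/mm

121.33 N/mm


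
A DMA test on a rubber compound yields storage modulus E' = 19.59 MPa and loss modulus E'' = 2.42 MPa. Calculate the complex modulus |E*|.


|E*| = sqrt(E'^2 + E''^2)
= sqrt(19.59^2 + 2.42^2)
= sqrt(383.7681 + 5.8564)
= 19.739 MPa

19.739 MPa


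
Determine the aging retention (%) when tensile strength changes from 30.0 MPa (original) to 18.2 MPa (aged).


Retention = aged / original * 100
= 18.2 / 30.0 * 100
= 60.7%

60.7%


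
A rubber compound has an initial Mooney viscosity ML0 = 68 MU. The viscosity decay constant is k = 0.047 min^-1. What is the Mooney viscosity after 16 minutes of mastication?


ML = ML0 * exp(-k * t)
ML = 68 * exp(-0.047 * 16)
ML = 68 * 0.4714
ML = 32.06 MU

32.06 MU


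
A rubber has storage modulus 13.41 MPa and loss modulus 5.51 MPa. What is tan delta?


tan delta = E'' / E'
= 5.51 / 13.41
= 0.4109

tan delta = 0.4109


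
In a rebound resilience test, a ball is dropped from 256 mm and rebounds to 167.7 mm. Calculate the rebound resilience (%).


Resilience = h_rebound / h_drop * 100
= 167.7 / 256 * 100
= 65.5%

65.5%


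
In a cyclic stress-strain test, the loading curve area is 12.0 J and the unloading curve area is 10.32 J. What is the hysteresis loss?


Hysteresis loss = loading - unloading
= 12.0 - 10.32
= 1.68 J

1.68 J


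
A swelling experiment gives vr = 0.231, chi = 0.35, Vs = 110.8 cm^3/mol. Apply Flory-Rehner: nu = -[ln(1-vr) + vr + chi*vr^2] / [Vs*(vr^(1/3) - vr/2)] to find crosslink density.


ln(1 - vr) = ln(1 - 0.231) = -0.2627
Numerator = -((-0.2627) + 0.231 + 0.35 * 0.231^2) = 0.0130
Denominator = 110.8 * (0.231^(1/3) - 0.231/2) = 55.1872
nu = 0.0130 / 55.1872 = 2.3534e-04 mol/cm^3

2.3534e-04 mol/cm^3


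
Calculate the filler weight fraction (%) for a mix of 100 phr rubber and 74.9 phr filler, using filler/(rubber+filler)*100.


Filler % = filler / (rubber + filler) * 100
= 74.9 / (100 + 74.9) * 100
= 74.9 / 174.9 * 100
= 42.82%

42.82%


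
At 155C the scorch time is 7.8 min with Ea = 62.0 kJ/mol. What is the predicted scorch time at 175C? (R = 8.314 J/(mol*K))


Convert temperatures: T1 = 155 + 273.15 = 428.15 K, T2 = 175 + 273.15 = 448.15 K
ts2_new = 7.8 * exp(62000 / 8.314 * (1/448.15 - 1/428.15))
1/T2 - 1/T1 = -1.0423e-04
ts2_new = 3.59 min

3.59 min


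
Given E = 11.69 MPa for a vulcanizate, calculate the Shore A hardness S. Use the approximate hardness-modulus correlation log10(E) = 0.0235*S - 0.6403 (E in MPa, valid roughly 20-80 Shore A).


log10(E) = 0.0235*S - 0.6403  =>  S = (log10(E) + 0.6403) / 0.0235
log10(11.69) = 1.067815
S = (1.067815 + 0.6403) / 0.0235 = 1.708115 / 0.0235
S = 72.7

Shore A = 72.7


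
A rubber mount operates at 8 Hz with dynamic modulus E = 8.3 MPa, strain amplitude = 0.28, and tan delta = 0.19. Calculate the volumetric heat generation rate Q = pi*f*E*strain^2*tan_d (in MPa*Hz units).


Q = pi * f * E * strain^2 * tan_d
= pi * 8 * 8.3 * 0.28^2 * 0.19
= pi * 8 * 8.3 * 0.0784 * 0.19
= 3.1073

Q = 3.1073


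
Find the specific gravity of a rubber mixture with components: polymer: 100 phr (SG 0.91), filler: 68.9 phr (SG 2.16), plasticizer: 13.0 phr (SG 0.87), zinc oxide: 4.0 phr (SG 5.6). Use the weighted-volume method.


Sum of weights = 185.9
Volume contributions:
  polymer: 100/0.91 = 109.8901
  filler: 68.9/2.16 = 31.8981
  plasticizer: 13.0/0.87 = 14.9425
  zinc oxide: 4.0/5.6 = 0.7143
Sum of volumes = 157.4451
SG = 185.9 / 157.4451 = 1.181

SG = 1.181


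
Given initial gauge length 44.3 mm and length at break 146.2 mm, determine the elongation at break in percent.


Elongation = (Lf - L0) / L0 * 100
= (146.2 - 44.3) / 44.3 * 100
= 101.9 / 44.3 * 100
= 230.0%

230.0%


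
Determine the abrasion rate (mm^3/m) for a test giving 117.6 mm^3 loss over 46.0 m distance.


Rate = volume_loss / distance
= 117.6 / 46.0
= 2.557 mm^3/m

2.557 mm^3/m


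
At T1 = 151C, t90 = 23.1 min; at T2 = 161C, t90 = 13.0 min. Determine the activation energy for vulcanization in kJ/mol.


T1 = 424.15 K, T2 = 434.15 K
1/T1 - 1/T2 = 5.4305e-05
ln(t1/t2) = ln(23.1/13.0) = 0.5749
Ea = 8.314 * 0.5749 / 5.4305e-05 = 88013.4327 J/mol
Ea = 88.01 kJ/mol

88.01 kJ/mol


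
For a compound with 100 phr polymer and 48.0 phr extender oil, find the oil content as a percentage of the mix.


Oil % = oil / (100 + oil) * 100
= 48.0 / (100 + 48.0) * 100
= 48.0 / 148.0 * 100
= 32.43%

32.43%


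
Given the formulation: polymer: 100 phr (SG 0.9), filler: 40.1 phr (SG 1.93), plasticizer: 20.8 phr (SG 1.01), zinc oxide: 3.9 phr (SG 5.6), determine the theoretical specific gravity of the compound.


Sum of weights = 164.8
Volume contributions:
  polymer: 100/0.9 = 111.1111
  filler: 40.1/1.93 = 20.7772
  plasticizer: 20.8/1.01 = 20.5941
  zinc oxide: 3.9/5.6 = 0.6964
Sum of volumes = 153.1788
SG = 164.8 / 153.1788 = 1.076

SG = 1.076


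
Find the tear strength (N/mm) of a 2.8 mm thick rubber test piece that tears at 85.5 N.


Tear strength = force / thickness
= 85.5 / 2.8
= 30.54 N/mm

30.54 N/mm


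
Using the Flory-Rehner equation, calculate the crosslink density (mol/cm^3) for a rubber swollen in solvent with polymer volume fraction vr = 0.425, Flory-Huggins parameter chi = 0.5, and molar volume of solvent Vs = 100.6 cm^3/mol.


ln(1 - vr) = ln(1 - 0.425) = -0.5534
Numerator = -((-0.5534) + 0.425 + 0.5 * 0.425^2) = 0.0381
Denominator = 100.6 * (0.425^(1/3) - 0.425/2) = 54.2583
nu = 0.0381 / 54.2583 = 7.0169e-04 mol/cm^3

7.0169e-04 mol/cm^3


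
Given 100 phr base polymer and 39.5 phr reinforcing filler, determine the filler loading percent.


Filler % = filler / (rubber + filler) * 100
= 39.5 / (100 + 39.5) * 100
= 39.5 / 139.5 * 100
= 28.32%

28.32%


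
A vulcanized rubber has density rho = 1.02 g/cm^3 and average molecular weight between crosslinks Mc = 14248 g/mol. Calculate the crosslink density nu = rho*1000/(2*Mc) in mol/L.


nu = rho * 1000 / (2 * Mc)
nu = 1.02 * 1000 / (2 * 14248)
nu = 1020.0 / 28496
nu = 0.0358 mol/L

0.0358 mol/L


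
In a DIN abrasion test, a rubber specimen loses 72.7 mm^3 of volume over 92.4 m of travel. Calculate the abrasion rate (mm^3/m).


Rate = volume_loss / distance
= 72.7 / 92.4
= 0.787 mm^3/m

0.787 mm^3/m


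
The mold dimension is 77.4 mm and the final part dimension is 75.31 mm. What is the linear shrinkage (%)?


Shrinkage = (mold - part) / mold * 100
= (77.4 - 75.31) / 77.4 * 100
= 2.09 / 77.4 * 100
= 2.7%

2.7%


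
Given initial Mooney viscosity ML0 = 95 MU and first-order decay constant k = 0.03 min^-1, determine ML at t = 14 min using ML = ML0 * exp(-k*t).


ML = ML0 * exp(-k * t)
ML = 95 * exp(-0.03 * 14)
ML = 95 * 0.6570
ML = 62.42 MU

62.42 MU


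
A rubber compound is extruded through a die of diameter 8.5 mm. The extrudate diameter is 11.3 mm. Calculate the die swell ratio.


Die swell ratio = D_extrudate / D_die
= 11.3 / 8.5
= 1.329

Die swell = 1.329


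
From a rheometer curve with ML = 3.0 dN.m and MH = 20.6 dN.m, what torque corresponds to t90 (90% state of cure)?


M90 = ML + 0.9 * (MH - ML)
M90 = 3.0 + 0.9 * (20.6 - 3.0)
M90 = 3.0 + 0.9 * 17.6
M90 = 18.84 dN.m

18.84 dN.m


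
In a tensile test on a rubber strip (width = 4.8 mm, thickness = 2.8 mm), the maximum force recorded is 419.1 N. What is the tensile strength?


Area = width * thickness = 4.8 * 2.8 = 13.44 mm^2
TS = force / area = 419.1 / 13.44 = 31.18 MPa

31.18 MPa


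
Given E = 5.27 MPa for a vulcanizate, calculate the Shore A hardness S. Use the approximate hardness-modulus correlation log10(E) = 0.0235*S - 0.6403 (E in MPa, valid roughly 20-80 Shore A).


log10(E) = 0.0235*S - 0.6403  =>  S = (log10(E) + 0.6403) / 0.0235
log10(5.27) = 0.721811
S = (0.721811 + 0.6403) / 0.0235 = 1.362111 / 0.0235
S = 58.0

Shore A = 58.0


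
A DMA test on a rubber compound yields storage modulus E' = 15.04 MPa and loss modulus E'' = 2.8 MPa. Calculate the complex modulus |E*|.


|E*| = sqrt(E'^2 + E''^2)
= sqrt(15.04^2 + 2.8^2)
= sqrt(226.2016 + 7.8400)
= 15.298 MPa

15.298 MPa


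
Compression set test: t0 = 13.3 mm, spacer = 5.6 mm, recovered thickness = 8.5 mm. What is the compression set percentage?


CS = (t0 - recovered) / (t0 - ts) * 100
= (13.3 - 8.5) / (13.3 - 5.6) * 100
= 4.8 / 7.7 * 100
= 62.3%

62.3%


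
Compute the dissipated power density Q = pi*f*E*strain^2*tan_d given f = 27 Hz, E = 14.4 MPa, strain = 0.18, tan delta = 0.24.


Q = pi * f * E * strain^2 * tan_d
= pi * 27 * 14.4 * 0.18^2 * 0.24
= pi * 27 * 14.4 * 0.0324 * 0.24
= 9.4980

Q = 9.4980


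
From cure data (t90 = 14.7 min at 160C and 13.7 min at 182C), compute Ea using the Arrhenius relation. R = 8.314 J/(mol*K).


T1 = 433.15 K, T2 = 455.15 K
1/T1 - 1/T2 = 1.1159e-04
ln(t1/t2) = ln(14.7/13.7) = 0.0705
Ea = 8.314 * 0.0705 / 1.1159e-04 = 5248.9380 J/mol
Ea = 5.25 kJ/mol

5.25 kJ/mol


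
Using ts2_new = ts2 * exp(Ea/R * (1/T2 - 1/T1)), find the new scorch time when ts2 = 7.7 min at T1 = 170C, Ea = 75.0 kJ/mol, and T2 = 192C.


Convert temperatures: T1 = 170 + 273.15 = 443.15 K, T2 = 192 + 273.15 = 465.15 K
ts2_new = 7.7 * exp(75000 / 8.314 * (1/465.15 - 1/443.15))
1/T2 - 1/T1 = -1.0673e-04
ts2_new = 2.94 min

2.94 min


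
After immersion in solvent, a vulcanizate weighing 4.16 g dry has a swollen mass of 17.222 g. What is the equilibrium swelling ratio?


Q = W_swollen / W_dry
Q = 17.222 / 4.16
Q = 4.14

Q = 4.14


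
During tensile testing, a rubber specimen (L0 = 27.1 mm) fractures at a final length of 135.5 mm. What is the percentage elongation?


Elongation = (Lf - L0) / L0 * 100
= (135.5 - 27.1) / 27.1 * 100
= 108.4 / 27.1 * 100
= 400.0%

400.0%


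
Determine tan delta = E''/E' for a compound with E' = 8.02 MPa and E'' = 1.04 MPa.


tan delta = E'' / E'
= 1.04 / 8.02
= 0.1297

tan delta = 0.1297


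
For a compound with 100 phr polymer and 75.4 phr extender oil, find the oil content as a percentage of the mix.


Oil % = oil / (100 + oil) * 100
= 75.4 / (100 + 75.4) * 100
= 75.4 / 175.4 * 100
= 42.99%

42.99%


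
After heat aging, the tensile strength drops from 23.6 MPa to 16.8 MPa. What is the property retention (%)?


Retention = aged / original * 100
= 16.8 / 23.6 * 100
= 71.2%

71.2%


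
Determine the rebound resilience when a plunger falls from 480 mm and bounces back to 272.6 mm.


Resilience = h_rebound / h_drop * 100
= 272.6 / 480 * 100
= 56.8%

56.8%


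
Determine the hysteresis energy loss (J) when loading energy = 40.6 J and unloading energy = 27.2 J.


Hysteresis loss = loading - unloading
= 40.6 - 27.2
= 13.4 J

13.4 J


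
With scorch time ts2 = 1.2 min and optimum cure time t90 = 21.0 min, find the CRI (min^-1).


CRI = 100 / (t90 - ts2)
= 100 / (21.0 - 1.2)
= 100 / 19.8
= 5.05 min^-1

5.05 min^-1


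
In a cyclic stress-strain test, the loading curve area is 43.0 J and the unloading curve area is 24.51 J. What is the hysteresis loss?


Hysteresis loss = loading - unloading
= 43.0 - 24.51
= 18.49 J

18.49 J


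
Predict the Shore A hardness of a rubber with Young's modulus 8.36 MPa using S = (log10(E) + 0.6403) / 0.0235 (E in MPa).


log10(E) = 0.0235*S - 0.6403  =>  S = (log10(E) + 0.6403) / 0.0235
log10(8.36) = 0.922206
S = (0.922206 + 0.6403) / 0.0235 = 1.562506 / 0.0235
S = 66.5

Shore A = 66.5


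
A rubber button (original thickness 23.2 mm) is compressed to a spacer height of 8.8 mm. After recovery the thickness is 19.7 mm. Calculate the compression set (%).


CS = (t0 - recovered) / (t0 - ts) * 100
= (23.2 - 19.7) / (23.2 - 8.8) * 100
= 3.5 / 14.4 * 100
= 24.3%

24.3%


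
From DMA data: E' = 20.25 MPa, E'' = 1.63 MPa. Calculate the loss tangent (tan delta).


tan delta = E'' / E'
= 1.63 / 20.25
= 0.0805

tan delta = 0.0805


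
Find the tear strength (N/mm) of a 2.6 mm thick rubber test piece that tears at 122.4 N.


Tear strength = force / thickness
= 122.4 / 2.6
= 47.08 N/mm

47.08 N/mm


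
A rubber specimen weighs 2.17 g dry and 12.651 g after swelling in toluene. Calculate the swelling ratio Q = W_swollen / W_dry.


Q = W_swollen / W_dry
Q = 12.651 / 2.17
Q = 5.83

Q = 5.83


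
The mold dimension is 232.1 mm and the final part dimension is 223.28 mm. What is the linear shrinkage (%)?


Shrinkage = (mold - part) / mold * 100
= (232.1 - 223.28) / 232.1 * 100
= 8.82 / 232.1 * 100
= 3.8%

3.8%


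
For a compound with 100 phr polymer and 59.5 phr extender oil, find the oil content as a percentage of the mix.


Oil % = oil / (100 + oil) * 100
= 59.5 / (100 + 59.5) * 100
= 59.5 / 159.5 * 100
= 37.3%

37.3%


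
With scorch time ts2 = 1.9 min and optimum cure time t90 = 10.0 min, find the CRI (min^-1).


CRI = 100 / (t90 - ts2)
= 100 / (10.0 - 1.9)
= 100 / 8.1
= 12.35 min^-1

12.35 min^-1


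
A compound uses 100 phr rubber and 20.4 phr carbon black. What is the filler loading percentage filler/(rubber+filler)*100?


Filler % = filler / (rubber + filler) * 100
= 20.4 / (100 + 20.4) * 100
= 20.4 / 120.4 * 100
= 16.94%

16.94%


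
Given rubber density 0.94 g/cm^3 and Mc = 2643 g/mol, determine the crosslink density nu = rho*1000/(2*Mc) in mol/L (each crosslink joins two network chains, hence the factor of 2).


nu = rho * 1000 / (2 * Mc)
nu = 0.94 * 1000 / (2 * 2643)
nu = 940.0 / 5286
nu = 0.1778 mol/L

0.1778 mol/L


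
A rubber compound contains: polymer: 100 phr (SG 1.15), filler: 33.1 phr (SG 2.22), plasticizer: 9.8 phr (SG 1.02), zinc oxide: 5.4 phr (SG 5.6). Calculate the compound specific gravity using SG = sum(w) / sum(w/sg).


Sum of weights = 148.3
Volume contributions:
  polymer: 100/1.15 = 86.9565
  filler: 33.1/2.22 = 14.9099
  plasticizer: 9.8/1.02 = 9.6078
  zinc oxide: 5.4/5.6 = 0.9643
Sum of volumes = 112.4386
SG = 148.3 / 112.4386 = 1.319

SG = 1.319


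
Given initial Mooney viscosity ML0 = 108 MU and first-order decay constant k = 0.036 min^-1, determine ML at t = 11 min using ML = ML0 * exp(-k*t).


ML = ML0 * exp(-k * t)
ML = 108 * exp(-0.036 * 11)
ML = 108 * 0.6730
ML = 72.68 MU

72.68 MU


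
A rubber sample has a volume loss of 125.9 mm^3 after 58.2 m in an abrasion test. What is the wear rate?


Rate = volume_loss / distance
= 125.9 / 58.2
= 2.163 mm^3/m

2.163 mm^3/m


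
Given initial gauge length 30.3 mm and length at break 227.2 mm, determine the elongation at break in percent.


Elongation = (Lf - L0) / L0 * 100
= (227.2 - 30.3) / 30.3 * 100
= 196.9 / 30.3 * 100
= 649.8%

649.8%


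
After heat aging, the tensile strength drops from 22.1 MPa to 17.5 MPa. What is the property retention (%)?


Retention = aged / original * 100
= 17.5 / 22.1 * 100
= 79.2%

79.2%


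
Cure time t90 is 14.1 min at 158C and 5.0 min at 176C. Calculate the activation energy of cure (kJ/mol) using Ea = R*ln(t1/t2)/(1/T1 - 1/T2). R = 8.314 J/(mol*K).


T1 = 431.15 K, T2 = 449.15 K
1/T1 - 1/T2 = 9.2951e-05
ln(t1/t2) = ln(14.1/5.0) = 1.0367
Ea = 8.314 * 1.0367 / 9.2951e-05 = 92731.1957 J/mol
Ea = 92.73 kJ/mol

92.73 kJ/mol


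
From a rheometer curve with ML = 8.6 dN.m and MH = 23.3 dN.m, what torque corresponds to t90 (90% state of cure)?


M90 = ML + 0.9 * (MH - ML)
M90 = 8.6 + 0.9 * (23.3 - 8.6)
M90 = 8.6 + 0.9 * 14.7
M90 = 21.83 dN.m

21.83 dN.m


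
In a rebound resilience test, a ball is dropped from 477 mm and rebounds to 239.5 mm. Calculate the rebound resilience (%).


Resilience = h_rebound / h_drop * 100
= 239.5 / 477 * 100
= 50.2%

50.2%


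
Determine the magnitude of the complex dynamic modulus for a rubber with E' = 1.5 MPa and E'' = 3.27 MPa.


|E*| = sqrt(E'^2 + E''^2)
= sqrt(1.5^2 + 3.27^2)
= sqrt(2.2500 + 10.6929)
= 3.598 MPa

3.598 MPa


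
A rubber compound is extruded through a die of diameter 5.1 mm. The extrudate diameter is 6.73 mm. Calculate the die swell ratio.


Die swell ratio = D_extrudate / D_die
= 6.73 / 5.1
= 1.32

Die swell = 1.32


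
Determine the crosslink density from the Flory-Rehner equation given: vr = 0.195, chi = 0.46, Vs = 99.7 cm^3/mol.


ln(1 - vr) = ln(1 - 0.195) = -0.2169
Numerator = -((-0.2169) + 0.195 + 0.46 * 0.195^2) = 0.0044
Denominator = 99.7 * (0.195^(1/3) - 0.195/2) = 48.0942
nu = 0.0044 / 48.0942 = 9.1934e-05 mol/cm^3

9.1934e-05 mol/cm^3


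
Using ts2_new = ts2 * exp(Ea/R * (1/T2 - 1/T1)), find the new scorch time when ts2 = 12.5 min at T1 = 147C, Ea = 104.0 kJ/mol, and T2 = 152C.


Convert temperatures: T1 = 147 + 273.15 = 420.15 K, T2 = 152 + 273.15 = 425.15 K
ts2_new = 12.5 * exp(104000 / 8.314 * (1/425.15 - 1/420.15))
1/T2 - 1/T1 = -2.7991e-05
ts2_new = 8.81 min

8.81 min


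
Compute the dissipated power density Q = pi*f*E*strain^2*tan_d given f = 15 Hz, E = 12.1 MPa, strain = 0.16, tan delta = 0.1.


Q = pi * f * E * strain^2 * tan_d
= pi * 15 * 12.1 * 0.16^2 * 0.1
= pi * 15 * 12.1 * 0.0256 * 0.1
= 1.4597

Q = 1.4597


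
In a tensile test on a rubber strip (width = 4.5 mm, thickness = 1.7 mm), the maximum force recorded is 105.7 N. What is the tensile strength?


Area = width * thickness = 4.5 * 1.7 = 7.65 mm^2
TS = force / area = 105.7 / 7.65 = 13.82 MPa

13.82 MPa


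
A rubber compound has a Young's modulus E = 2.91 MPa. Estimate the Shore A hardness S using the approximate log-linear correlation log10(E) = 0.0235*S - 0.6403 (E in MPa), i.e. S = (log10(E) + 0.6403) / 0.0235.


log10(E) = 0.0235*S - 0.6403  =>  S = (log10(E) + 0.6403) / 0.0235
log10(2.91) = 0.463893
S = (0.463893 + 0.6403) / 0.0235 = 1.104193 / 0.0235
S = 47.0

Shore A = 47.0


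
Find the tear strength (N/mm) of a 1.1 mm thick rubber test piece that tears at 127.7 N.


Tear strength = force / thickness
= 127.7 / 1.1
= 116.09 N/mm

116.09 N/mm


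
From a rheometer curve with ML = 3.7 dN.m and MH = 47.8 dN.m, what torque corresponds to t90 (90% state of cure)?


M90 = ML + 0.9 * (MH - ML)
M90 = 3.7 + 0.9 * (47.8 - 3.7)
M90 = 3.7 + 0.9 * 44.1
M90 = 43.39 dN.m

43.39 dN.m


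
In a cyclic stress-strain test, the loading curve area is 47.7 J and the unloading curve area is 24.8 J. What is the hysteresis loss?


Hysteresis loss = loading - unloading
= 47.7 - 24.8
= 22.9 J

22.9 J


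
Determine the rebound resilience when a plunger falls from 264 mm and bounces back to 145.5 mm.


Resilience = h_rebound / h_drop * 100
= 145.5 / 264 * 100
= 55.1%

55.1%


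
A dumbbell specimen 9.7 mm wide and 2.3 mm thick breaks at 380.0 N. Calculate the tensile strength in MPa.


Area = width * thickness = 9.7 * 2.3 = 22.31 mm^2
TS = force / area = 380.0 / 22.31 = 17.03 MPa

17.03 MPa


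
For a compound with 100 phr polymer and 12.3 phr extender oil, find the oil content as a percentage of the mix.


Oil % = oil / (100 + oil) * 100
= 12.3 / (100 + 12.3) * 100
= 12.3 / 112.3 * 100
= 10.95%

10.95%


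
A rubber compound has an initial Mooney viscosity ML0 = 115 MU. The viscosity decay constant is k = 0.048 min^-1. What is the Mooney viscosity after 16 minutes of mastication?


ML = ML0 * exp(-k * t)
ML = 115 * exp(-0.048 * 16)
ML = 115 * 0.4639
ML = 53.35 MU

53.35 MU


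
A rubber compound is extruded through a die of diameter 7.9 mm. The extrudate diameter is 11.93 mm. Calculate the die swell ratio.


Die swell ratio = D_extrudate / D_die
= 11.93 / 7.9
= 1.51

Die swell = 1.51


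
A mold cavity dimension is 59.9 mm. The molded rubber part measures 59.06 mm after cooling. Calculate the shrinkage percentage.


Shrinkage = (mold - part) / mold * 100
= (59.9 - 59.06) / 59.9 * 100
= 0.84 / 59.9 * 100
= 1.4%

1.4%


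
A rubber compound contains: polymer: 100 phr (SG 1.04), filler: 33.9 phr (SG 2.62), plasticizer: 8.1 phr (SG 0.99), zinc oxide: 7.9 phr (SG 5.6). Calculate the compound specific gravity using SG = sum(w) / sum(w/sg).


Sum of weights = 149.9
Volume contributions:
  polymer: 100/1.04 = 96.1538
  filler: 33.9/2.62 = 12.9389
  plasticizer: 8.1/0.99 = 8.1818
  zinc oxide: 7.9/5.6 = 1.4107
Sum of volumes = 118.6853
SG = 149.9 / 118.6853 = 1.263

SG = 1.263


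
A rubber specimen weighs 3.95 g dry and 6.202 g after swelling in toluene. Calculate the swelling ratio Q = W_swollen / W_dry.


Q = W_swollen / W_dry
Q = 6.202 / 3.95
Q = 1.57

Q = 1.57


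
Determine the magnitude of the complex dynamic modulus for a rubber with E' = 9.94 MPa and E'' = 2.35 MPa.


|E*| = sqrt(E'^2 + E''^2)
= sqrt(9.94^2 + 2.35^2)
= sqrt(98.8036 + 5.5225)
= 10.214 MPa

10.214 MPa


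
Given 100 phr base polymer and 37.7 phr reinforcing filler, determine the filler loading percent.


Filler % = filler / (rubber + filler) * 100
= 37.7 / (100 + 37.7) * 100
= 37.7 / 137.7 * 100
= 27.38%

27.38%


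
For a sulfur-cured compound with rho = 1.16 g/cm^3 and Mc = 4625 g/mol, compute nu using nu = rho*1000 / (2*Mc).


nu = rho * 1000 / (2 * Mc)
nu = 1.16 * 1000 / (2 * 4625)
nu = 1160.0 / 9250
nu = 0.1254 mol/L

0.1254 mol/L


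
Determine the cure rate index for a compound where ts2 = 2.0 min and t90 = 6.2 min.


CRI = 100 / (t90 - ts2)
= 100 / (6.2 - 2.0)
= 100 / 4.2
= 23.81 min^-1

23.81 min^-1


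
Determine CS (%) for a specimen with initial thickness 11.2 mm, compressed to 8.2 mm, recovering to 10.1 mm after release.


CS = (t0 - recovered) / (t0 - ts) * 100
= (11.2 - 10.1) / (11.2 - 8.2) * 100
= 1.1 / 3.0 * 100
= 36.7%

36.7%


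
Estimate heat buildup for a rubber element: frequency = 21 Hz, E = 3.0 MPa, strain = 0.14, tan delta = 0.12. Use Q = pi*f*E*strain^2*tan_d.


Q = pi * f * E * strain^2 * tan_d
= pi * 21 * 3.0 * 0.14^2 * 0.12
= pi * 21 * 3.0 * 0.0196 * 0.12
= 0.4655

Q = 0.4655


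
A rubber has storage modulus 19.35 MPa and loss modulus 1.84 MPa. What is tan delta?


tan delta = E'' / E'
= 1.84 / 19.35
= 0.0951

tan delta = 0.0951


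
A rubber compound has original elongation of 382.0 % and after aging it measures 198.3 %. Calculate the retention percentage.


Retention = aged / original * 100
= 198.3 / 382.0 * 100
= 51.9%

51.9%


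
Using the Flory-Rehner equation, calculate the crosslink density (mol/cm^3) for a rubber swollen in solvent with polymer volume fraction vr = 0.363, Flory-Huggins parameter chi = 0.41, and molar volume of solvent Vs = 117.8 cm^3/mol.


ln(1 - vr) = ln(1 - 0.363) = -0.4510
Numerator = -((-0.4510) + 0.363 + 0.41 * 0.363^2) = 0.0340
Denominator = 117.8 * (0.363^(1/3) - 0.363/2) = 62.6518
nu = 0.0340 / 62.6518 = 5.4205e-04 mol/cm^3

5.4205e-04 mol/cm^3


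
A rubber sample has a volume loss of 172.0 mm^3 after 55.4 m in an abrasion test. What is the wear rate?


Rate = volume_loss / distance
= 172.0 / 55.4
= 3.105 mm^3/m

3.105 mm^3/m


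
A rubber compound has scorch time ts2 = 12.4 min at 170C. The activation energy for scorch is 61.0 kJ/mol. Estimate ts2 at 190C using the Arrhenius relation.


Convert temperatures: T1 = 170 + 273.15 = 443.15 K, T2 = 190 + 273.15 = 463.15 K
ts2_new = 12.4 * exp(61000 / 8.314 * (1/463.15 - 1/443.15))
1/T2 - 1/T1 = -9.7445e-05
ts2_new = 6.07 min

6.07 min


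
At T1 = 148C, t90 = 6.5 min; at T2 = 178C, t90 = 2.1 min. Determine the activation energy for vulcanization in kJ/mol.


T1 = 421.15 K, T2 = 451.15 K
1/T1 - 1/T2 = 1.5789e-04
ln(t1/t2) = ln(6.5/2.1) = 1.1299
Ea = 8.314 * 1.1299 / 1.5789e-04 = 59493.9800 J/mol
Ea = 59.49 kJ/mol

59.49 kJ/mol


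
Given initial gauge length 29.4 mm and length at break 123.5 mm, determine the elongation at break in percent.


Elongation = (Lf - L0) / L0 * 100
= (123.5 - 29.4) / 29.4 * 100
= 94.1 / 29.4 * 100
= 320.1%

320.1%


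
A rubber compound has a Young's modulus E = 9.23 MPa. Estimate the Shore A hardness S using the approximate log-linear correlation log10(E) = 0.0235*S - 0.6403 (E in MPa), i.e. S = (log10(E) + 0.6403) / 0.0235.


log10(E) = 0.0235*S - 0.6403  =>  S = (log10(E) + 0.6403) / 0.0235
log10(9.23) = 0.965202
S = (0.965202 + 0.6403) / 0.0235 = 1.605502 / 0.0235
S = 68.3

Shore A = 68.3


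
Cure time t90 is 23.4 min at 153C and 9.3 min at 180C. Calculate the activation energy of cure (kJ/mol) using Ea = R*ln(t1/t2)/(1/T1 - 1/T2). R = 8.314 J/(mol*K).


T1 = 426.15 K, T2 = 453.15 K
1/T1 - 1/T2 = 1.3982e-04
ln(t1/t2) = ln(23.4/9.3) = 0.9227
Ea = 8.314 * 0.9227 / 1.3982e-04 = 54868.2907 J/mol
Ea = 54.87 kJ/mol

54.87 kJ/mol


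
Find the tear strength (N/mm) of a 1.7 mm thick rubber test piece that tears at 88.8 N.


Tear strength = force / thickness
= 88.8 / 1.7
= 52.24 N/mm

52.24 N/mm


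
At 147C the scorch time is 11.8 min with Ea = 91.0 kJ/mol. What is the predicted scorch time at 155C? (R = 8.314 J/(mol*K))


Convert temperatures: T1 = 147 + 273.15 = 420.15 K, T2 = 155 + 273.15 = 428.15 K
ts2_new = 11.8 * exp(91000 / 8.314 * (1/428.15 - 1/420.15))
1/T2 - 1/T1 = -4.4472e-05
ts2_new = 7.25 min

7.25 min


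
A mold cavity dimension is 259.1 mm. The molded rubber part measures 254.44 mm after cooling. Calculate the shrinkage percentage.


Shrinkage = (mold - part) / mold * 100
= (259.1 - 254.44) / 259.1 * 100
= 4.66 / 259.1 * 100
= 1.8%

1.8%


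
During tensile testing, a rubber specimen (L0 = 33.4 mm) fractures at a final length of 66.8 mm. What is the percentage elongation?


Elongation = (Lf - L0) / L0 * 100
= (66.8 - 33.4) / 33.4 * 100
= 33.4 / 33.4 * 100
= 100.0%

100.0%


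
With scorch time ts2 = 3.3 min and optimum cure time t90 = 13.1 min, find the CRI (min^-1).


CRI = 100 / (t90 - ts2)
= 100 / (13.1 - 3.3)
= 100 / 9.8
= 10.2 min^-1

10.2 min^-1


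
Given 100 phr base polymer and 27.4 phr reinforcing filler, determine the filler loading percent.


Filler % = filler / (rubber + filler) * 100
= 27.4 / (100 + 27.4) * 100
= 27.4 / 127.4 * 100
= 21.51%

21.51%


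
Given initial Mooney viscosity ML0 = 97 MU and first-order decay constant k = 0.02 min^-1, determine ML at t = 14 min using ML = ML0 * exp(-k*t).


ML = ML0 * exp(-k * t)
ML = 97 * exp(-0.02 * 14)
ML = 97 * 0.7558
ML = 73.31 MU

73.31 MU


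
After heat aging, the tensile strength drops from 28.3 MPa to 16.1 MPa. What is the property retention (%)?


Retention = aged / original * 100
= 16.1 / 28.3 * 100
= 56.9%

56.9%


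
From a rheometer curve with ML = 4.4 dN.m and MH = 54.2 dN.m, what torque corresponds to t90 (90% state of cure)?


M90 = ML + 0.9 * (MH - ML)
M90 = 4.4 + 0.9 * (54.2 - 4.4)
M90 = 4.4 + 0.9 * 49.8
M90 = 49.22 dN.m

49.22 dN.m


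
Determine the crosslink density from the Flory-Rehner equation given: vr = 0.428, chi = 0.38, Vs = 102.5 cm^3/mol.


ln(1 - vr) = ln(1 - 0.428) = -0.5586
Numerator = -((-0.5586) + 0.428 + 0.38 * 0.428^2) = 0.0610
Denominator = 102.5 * (0.428^(1/3) - 0.428/2) = 55.3103
nu = 0.0610 / 55.3103 = 0.0011 mol/cm^3

0.0011 mol/cm^3


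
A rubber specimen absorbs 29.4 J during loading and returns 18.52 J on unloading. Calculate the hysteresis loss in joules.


Hysteresis loss = loading - unloading
= 29.4 - 18.52
= 10.88 J

10.88 J


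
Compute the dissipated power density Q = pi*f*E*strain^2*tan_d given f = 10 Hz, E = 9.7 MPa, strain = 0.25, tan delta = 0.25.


Q = pi * f * E * strain^2 * tan_d
= pi * 10 * 9.7 * 0.25^2 * 0.25
= pi * 10 * 9.7 * 0.0625 * 0.25
= 4.7615

Q = 4.7615


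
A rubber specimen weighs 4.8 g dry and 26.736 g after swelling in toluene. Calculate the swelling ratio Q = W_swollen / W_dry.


Q = W_swollen / W_dry
Q = 26.736 / 4.8
Q = 5.57

Q = 5.57


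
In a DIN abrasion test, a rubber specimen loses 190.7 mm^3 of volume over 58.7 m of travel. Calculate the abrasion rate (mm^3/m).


Rate = volume_loss / distance
= 190.7 / 58.7
= 3.249 mm^3/m

3.249 mm^3/m


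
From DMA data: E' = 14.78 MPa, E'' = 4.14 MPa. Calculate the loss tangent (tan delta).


tan delta = E'' / E'
= 4.14 / 14.78
= 0.2801

tan delta = 0.2801


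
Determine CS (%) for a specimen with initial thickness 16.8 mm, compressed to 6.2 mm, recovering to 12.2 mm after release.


CS = (t0 - recovered) / (t0 - ts) * 100
= (16.8 - 12.2) / (16.8 - 6.2) * 100
= 4.6 / 10.6 * 100
= 43.4%

43.4%


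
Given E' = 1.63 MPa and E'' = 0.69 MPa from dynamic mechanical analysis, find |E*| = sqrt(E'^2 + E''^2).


|E*| = sqrt(E'^2 + E''^2)
= sqrt(1.63^2 + 0.69^2)
= sqrt(2.6569 + 0.4761)
= 1.77 MPa

1.77 MPa


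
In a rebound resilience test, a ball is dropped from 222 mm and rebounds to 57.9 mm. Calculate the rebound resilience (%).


Resilience = h_rebound / h_drop * 100
= 57.9 / 222 * 100
= 26.1%

26.1%


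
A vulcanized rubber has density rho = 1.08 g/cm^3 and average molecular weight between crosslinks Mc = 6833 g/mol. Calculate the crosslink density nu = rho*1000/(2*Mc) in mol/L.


nu = rho * 1000 / (2 * Mc)
nu = 1.08 * 1000 / (2 * 6833)
nu = 1080.0 / 13666
nu = 0.0790 mol/L

0.0790 mol/L


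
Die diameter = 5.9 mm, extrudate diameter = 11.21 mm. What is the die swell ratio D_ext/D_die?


Die swell ratio = D_extrudate / D_die
= 11.21 / 5.9
= 1.9

Die swell = 1.9


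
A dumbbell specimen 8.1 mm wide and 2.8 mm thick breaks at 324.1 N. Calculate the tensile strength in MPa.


Area = width * thickness = 8.1 * 2.8 = 22.68 mm^2
TS = force / area = 324.1 / 22.68 = 14.29 MPa

14.29 MPa


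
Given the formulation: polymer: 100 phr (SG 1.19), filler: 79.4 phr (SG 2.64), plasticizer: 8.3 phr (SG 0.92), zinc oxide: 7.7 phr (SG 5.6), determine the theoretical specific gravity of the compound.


Sum of weights = 195.4
Volume contributions:
  polymer: 100/1.19 = 84.0336
  filler: 79.4/2.64 = 30.0758
  plasticizer: 8.3/0.92 = 9.0217
  zinc oxide: 7.7/5.6 = 1.3750
Sum of volumes = 124.5061
SG = 195.4 / 124.5061 = 1.569

SG = 1.569


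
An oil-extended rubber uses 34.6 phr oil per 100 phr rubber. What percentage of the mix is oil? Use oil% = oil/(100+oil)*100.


Oil % = oil / (100 + oil) * 100
= 34.6 / (100 + 34.6) * 100
= 34.6 / 134.6 * 100
= 25.71%

25.71%


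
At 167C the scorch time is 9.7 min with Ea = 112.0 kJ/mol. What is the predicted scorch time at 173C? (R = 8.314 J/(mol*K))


Convert temperatures: T1 = 167 + 273.15 = 440.15 K, T2 = 173 + 273.15 = 446.15 K
ts2_new = 9.7 * exp(112000 / 8.314 * (1/446.15 - 1/440.15))
1/T2 - 1/T1 = -3.0554e-05
ts2_new = 6.43 min

6.43 min


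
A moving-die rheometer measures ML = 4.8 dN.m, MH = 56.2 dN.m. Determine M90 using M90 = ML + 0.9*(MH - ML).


M90 = ML + 0.9 * (MH - ML)
M90 = 4.8 + 0.9 * (56.2 - 4.8)
M90 = 4.8 + 0.9 * 51.4
M90 = 51.06 dN.m

51.06 dN.m


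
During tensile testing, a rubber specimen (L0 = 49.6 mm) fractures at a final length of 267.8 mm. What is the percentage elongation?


Elongation = (Lf - L0) / L0 * 100
= (267.8 - 49.6) / 49.6 * 100
= 218.2 / 49.6 * 100
= 439.9%

439.9%


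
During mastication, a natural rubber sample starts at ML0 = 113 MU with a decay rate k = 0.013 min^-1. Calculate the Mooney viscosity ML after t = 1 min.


ML = ML0 * exp(-k * t)
ML = 113 * exp(-0.013 * 1)
ML = 113 * 0.9871
ML = 111.54 MU

111.54 MU


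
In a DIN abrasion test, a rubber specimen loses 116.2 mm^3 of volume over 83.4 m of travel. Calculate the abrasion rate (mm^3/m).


Rate = volume_loss / distance
= 116.2 / 83.4
= 1.393 mm^3/m

1.393 mm^3/m


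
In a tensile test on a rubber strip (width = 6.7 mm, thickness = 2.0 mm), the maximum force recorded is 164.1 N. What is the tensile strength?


Area = width * thickness = 6.7 * 2.0 = 13.4 mm^2
TS = force / area = 164.1 / 13.4 = 12.25 MPa

12.25 MPa


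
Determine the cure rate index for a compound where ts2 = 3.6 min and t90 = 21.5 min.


CRI = 100 / (t90 - ts2)
= 100 / (21.5 - 3.6)
= 100 / 17.9
= 5.59 min^-1

5.59 min^-1


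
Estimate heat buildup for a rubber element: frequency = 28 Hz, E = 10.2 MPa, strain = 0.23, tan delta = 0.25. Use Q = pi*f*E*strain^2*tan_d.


Q = pi * f * E * strain^2 * tan_d
= pi * 28 * 10.2 * 0.23^2 * 0.25
= pi * 28 * 10.2 * 0.0529 * 0.25
= 11.8660

Q = 11.8660


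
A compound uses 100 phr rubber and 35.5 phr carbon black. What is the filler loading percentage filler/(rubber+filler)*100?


Filler % = filler / (rubber + filler) * 100
= 35.5 / (100 + 35.5) * 100
= 35.5 / 135.5 * 100
= 26.2%

26.2%


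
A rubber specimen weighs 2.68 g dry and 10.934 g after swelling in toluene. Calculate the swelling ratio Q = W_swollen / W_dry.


Q = W_swollen / W_dry
Q = 10.934 / 2.68
Q = 4.08

Q = 4.08


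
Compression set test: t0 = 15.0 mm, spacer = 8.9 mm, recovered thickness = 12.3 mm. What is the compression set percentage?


CS = (t0 - recovered) / (t0 - ts) * 100
= (15.0 - 12.3) / (15.0 - 8.9) * 100
= 2.7 / 6.1 * 100
= 44.3%

44.3%
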